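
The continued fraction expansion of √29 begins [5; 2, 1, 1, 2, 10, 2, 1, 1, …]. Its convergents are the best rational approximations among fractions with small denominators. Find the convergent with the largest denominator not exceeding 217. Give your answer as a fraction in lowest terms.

a_0 = 5: 5/1  (≤ bound)
a_1 = 2: 11/2  (≤ bound)
a_2 = 1: 16/3  (≤ bound)
a_3 = 1: 27/5  (≤ bound)
a_4 = 2: 70/13  (≤ bound)
a_5 = 10: 727/135  (≤ bound)
a_6 = 2: 1524/283  (> 217, stop)

727/135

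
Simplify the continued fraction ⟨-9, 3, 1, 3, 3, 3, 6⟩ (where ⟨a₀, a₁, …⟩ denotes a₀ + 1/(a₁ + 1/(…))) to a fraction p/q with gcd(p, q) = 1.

a_0 = -9: -9/1
a_1 = 3: -26/3
a_2 = 1: -35/4
a_3 = 3: -131/15
a_4 = 3: -428/49
a_5 = 3: -1415/162
a_6 = 6: -8918/1021

-8918/1021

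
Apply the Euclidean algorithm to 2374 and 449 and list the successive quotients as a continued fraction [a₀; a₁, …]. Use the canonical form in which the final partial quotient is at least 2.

Repeatedly divide and take the remainder:
2374 = 5·449 + 129, so a_0 = 5
449 = 3·129 + 62, so a_1 = 3
129 = 2·62 + 5, so a_2 = 2
62 = 12·5 + 2, so a_3 = 12
5 = 2·2 + 1, so a_4 = 2
2 = 2·1 + 0, so a_5 = 2

[5; 3, 2, 12, 2, 2]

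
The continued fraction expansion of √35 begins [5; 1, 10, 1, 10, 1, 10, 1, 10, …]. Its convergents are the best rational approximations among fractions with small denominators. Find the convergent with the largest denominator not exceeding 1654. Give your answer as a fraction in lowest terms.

9235/1561

a_0 = 5: 5/1  (≤ bound)
a_1 = 1: 6/1  (≤ bound)
a_2 = 10: 65/11  (≤ bound)
a_3 = 1: 71/12  (≤ bound)
a_4 = 10: 775/131  (≤ bound)
a_5 = 1: 846/143  (≤ bound)
a_6 = 10: 9235/1561  (≤ bound)
a_7 = 1: 10081/1704  (> 1654, stop)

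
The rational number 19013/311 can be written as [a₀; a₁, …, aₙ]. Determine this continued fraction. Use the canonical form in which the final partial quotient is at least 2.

[61; 7, 2, 2, 8]

19013 ÷ 311 → quotient 61, remainder 42
311 ÷ 42 → quotient 7, remainder 17
42 ÷ 17 → quotient 2, remainder 8
17 ÷ 8 → quotient 2, remainder 1
8 ÷ 1 → quotient 8, remainder 0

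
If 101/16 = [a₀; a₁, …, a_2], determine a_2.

5

⌊101/16⌋ = 6, remainder 5
⌊16/5⌋ = 3, remainder 1
⌊5/1⌋ = 5, remainder 0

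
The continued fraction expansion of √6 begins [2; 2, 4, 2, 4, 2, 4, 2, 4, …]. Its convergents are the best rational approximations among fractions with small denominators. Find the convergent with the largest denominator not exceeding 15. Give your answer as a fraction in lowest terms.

a_0 = 2: 2/1  (≤ bound)
a_1 = 2: 5/2  (≤ bound)
a_2 = 4: 22/9  (≤ bound)
a_3 = 2: 49/20  (> 15, stop)

22/9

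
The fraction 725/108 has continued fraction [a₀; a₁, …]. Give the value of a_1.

1

Repeatedly divide and take the remainder:
⌊725/108⌋ = 6, remainder 77
⌊108/77⌋ = 1, remainder 31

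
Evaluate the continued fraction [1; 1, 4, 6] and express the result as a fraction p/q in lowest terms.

Compute successive convergents:
a_0 = 1: 1/1
a_1 = 1: 2/1
a_2 = 4: 9/5
a_3 = 6: 56/31

56/31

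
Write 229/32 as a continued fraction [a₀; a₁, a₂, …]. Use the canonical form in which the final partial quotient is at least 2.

[7; 6, 2, 2]

229 ÷ 32 → quotient 7, remainder 5
32 ÷ 5 → quotient 6, remainder 2
5 ÷ 2 → quotient 2, remainder 1
2 ÷ 1 → quotient 2, remainder 0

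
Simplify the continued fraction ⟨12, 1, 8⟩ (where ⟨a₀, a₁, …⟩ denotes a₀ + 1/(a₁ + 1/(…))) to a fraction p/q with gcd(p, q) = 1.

116/9

Start with 8.
1 + 1/(8/1) = 1 + 1/8 = 9/8
12 + 1/(9/8) = 12 + 8/9 = 116/9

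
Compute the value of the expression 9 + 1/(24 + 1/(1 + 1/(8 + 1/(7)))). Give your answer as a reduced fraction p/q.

Work from the innermost term outward:
Start with 7.
8 + 1/(7/1) = 8 + 1/7 = 57/7
1 + 1/(57/7) = 1 + 7/57 = 64/57
24 + 1/(64/57) = 24 + 57/64 = 1593/64
9 + 1/(1593/64) = 9 + 64/1593 = 14401/1593

14401/1593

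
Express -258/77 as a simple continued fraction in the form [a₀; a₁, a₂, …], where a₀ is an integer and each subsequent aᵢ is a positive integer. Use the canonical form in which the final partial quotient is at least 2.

Apply division with remainder until the remainder is 0:
-258 ÷ 77 → quotient -4, remainder 50
77 ÷ 50 → quotient 1, remainder 27
50 ÷ 27 → quotient 1, remainder 23
27 ÷ 23 → quotient 1, remainder 4
23 ÷ 4 → quotient 5, remainder 3
4 ÷ 3 → quotient 1, remainder 1
3 ÷ 1 → quotient 3, remainder 0

[-4; 1, 1, 1, 5, 1, 3]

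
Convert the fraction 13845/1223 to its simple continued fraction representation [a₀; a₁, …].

[11; 3, 8, 2, 1, 15]

13845 = 11·1223 + 392, so a_0 = 11
1223 = 3·392 + 47, so a_1 = 3
392 = 8·47 + 16, so a_2 = 8
47 = 2·16 + 15, so a_3 = 2
16 = 1·15 + 1, so a_4 = 1
15 = 15·1 + 0, so a_5 = 15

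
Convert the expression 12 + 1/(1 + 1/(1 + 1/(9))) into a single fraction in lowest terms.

238/19

Start with 9.
1 + 1/(9/1) = 1 + 1/9 = 10/9
1 + 1/(10/9) = 1 + 9/10 = 19/10
12 + 1/(19/10) = 12 + 10/19 = 238/19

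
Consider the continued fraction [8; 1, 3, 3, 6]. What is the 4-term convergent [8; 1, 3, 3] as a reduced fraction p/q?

114/13

Start with 3.
3 + 1/(3/1) = 3 + 1/3 = 10/3
1 + 1/(10/3) = 1 + 3/10 = 13/10
8 + 1/(13/10) = 8 + 10/13 = 114/13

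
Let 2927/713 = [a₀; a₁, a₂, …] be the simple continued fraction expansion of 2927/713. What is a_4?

37

2927 = 4·713 + 75, so a_0 = 4
713 = 9·75 + 38, so a_1 = 9
75 = 1·38 + 37, so a_2 = 1
38 = 1·37 + 1, so a_3 = 1
37 = 37·1 + 0, so a_4 = 37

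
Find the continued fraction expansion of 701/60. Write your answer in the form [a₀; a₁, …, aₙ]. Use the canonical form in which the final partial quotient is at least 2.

[11; 1, 2, 6, 3]

⌊701/60⌋ = 11, remainder 41
⌊60/41⌋ = 1, remainder 19
⌊41/19⌋ = 2, remainder 3
⌊19/3⌋ = 6, remainder 1
⌊3/1⌋ = 3, remainder 0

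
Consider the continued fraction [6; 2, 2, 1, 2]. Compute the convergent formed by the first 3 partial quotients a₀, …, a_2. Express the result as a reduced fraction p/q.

Start with 2.
2 + 1/(2/1) = 2 + 1/2 = 5/2
6 + 1/(5/2) = 6 + 2/5 = 32/5

32/5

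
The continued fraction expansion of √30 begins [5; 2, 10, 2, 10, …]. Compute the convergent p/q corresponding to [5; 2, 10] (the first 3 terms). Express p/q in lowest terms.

Compute successive convergents:
a_0 = 5: 5/1
a_1 = 2: 11/2
a_2 = 10: 115/21

115/21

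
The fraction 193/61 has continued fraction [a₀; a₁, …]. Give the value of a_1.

6

193 ÷ 61 → quotient 3, remainder 10
61 ÷ 10 → quotient 6, remainder 1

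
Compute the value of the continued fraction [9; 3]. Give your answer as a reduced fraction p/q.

28/3

Work from the innermost term outward:
Start with 3.
9 + 1/(3/1) = 9 + 1/3 = 28/3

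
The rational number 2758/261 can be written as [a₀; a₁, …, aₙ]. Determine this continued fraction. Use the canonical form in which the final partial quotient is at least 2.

2758 ÷ 261 → quotient 10, remainder 148
261 ÷ 148 → quotient 1, remainder 113
148 ÷ 113 → quotient 1, remainder 35
113 ÷ 35 → quotient 3, remainder 8
35 ÷ 8 → quotient 4, remainder 3
8 ÷ 3 → quotient 2, remainder 2
3 ÷ 2 → quotient 1, remainder 1
2 ÷ 1 → quotient 2, remainder 0

[10; 1, 1, 3, 4, 2, 1, 2]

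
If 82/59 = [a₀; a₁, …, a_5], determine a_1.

82 ÷ 59 → quotient 1, remainder 23
59 ÷ 23 → quotient 2, remainder 13

2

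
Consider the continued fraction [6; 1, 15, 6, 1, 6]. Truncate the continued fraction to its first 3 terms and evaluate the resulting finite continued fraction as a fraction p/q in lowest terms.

Starting at the tail and folding back:
Start with 15.
1 + 1/(15/1) = 1 + 1/15 = 16/15
6 + 1/(16/15) = 6 + 15/16 = 111/16

111/16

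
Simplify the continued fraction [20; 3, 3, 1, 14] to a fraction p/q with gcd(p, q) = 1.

3899/192

Start with 14.
1 + 1/(14/1) = 1 + 1/14 = 15/14
3 + 1/(15/14) = 3 + 14/15 = 59/15
3 + 1/(59/15) = 3 + 15/59 = 192/59
20 + 1/(192/59) = 20 + 59/192 = 3899/192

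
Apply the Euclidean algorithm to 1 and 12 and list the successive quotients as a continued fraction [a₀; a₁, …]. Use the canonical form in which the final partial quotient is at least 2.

[0; 12]

Apply division with remainder until the remainder is 0:
1 ÷ 12 → quotient 0, remainder 1
12 ÷ 1 → quotient 12, remainder 0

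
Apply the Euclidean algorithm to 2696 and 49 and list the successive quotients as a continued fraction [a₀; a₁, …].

[55; 49]

2696 ÷ 49 → quotient 55, remainder 1
49 ÷ 1 → quotient 49, remainder 0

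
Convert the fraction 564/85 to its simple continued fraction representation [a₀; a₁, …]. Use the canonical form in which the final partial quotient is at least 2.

[6; 1, 1, 1, 2, 1, 7]

Repeatedly divide and take the remainder:
564 = 6·85 + 54, so a_0 = 6
85 = 1·54 + 31, so a_1 = 1
54 = 1·31 + 23, so a_2 = 1
31 = 1·23 + 8, so a_3 = 1
23 = 2·8 + 7, so a_4 = 2
8 = 1·7 + 1, so a_5 = 1
7 = 7·1 + 0, so a_6 = 7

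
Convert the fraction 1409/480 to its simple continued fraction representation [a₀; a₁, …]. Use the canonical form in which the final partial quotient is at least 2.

[2; 1, 14, 2, 15]

Run the Euclidean algorithm, recording each quotient:
1409 ÷ 480 → quotient 2, remainder 449
480 ÷ 449 → quotient 1, remainder 31
449 ÷ 31 → quotient 14, remainder 15
31 ÷ 15 → quotient 2, remainder 1
15 ÷ 1 → quotient 15, remainder 0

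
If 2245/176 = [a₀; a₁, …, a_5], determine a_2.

2245 = 12·176 + 133, so a_0 = 12
176 = 1·133 + 43, so a_1 = 1
133 = 3·43 + 4, so a_2 = 3

3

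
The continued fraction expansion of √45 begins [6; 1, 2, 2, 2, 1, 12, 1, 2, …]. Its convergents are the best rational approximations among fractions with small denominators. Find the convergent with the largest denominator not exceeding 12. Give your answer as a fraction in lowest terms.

47/7

a_0 = 6: 6/1  (≤ bound)
a_1 = 1: 7/1  (≤ bound)
a_2 = 2: 20/3  (≤ bound)
a_3 = 2: 47/7  (≤ bound)
a_4 = 2: 114/17  (> 12, stop)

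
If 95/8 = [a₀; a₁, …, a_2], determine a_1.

⌊95/8⌋ = 11, remainder 7
⌊8/7⌋ = 1, remainder 1

1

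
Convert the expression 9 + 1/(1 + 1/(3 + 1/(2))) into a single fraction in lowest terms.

Compute successive convergents:
a_0 = 9: 9/1
a_1 = 1: 10/1
a_2 = 3: 39/4
a_3 = 2: 88/9

88/9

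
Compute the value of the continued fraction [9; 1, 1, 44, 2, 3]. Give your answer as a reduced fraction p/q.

5979/629

Use the convergent recurrence hₖ = aₖ·hₖ₋₁ + hₖ₋₂ (and likewise for the denominators kₖ):
a_0 = 9: 9/1
a_1 = 1: 10/1
a_2 = 1: 19/2
a_3 = 44: 846/89
a_4 = 2: 1711/180
a_5 = 3: 5979/629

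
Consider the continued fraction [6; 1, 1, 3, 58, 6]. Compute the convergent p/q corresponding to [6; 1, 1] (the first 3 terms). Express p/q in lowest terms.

13/2

Start with 1.
1 + 1/(1/1) = 1 + 1/1 = 2/1
6 + 1/(2/1) = 6 + 1/2 = 13/2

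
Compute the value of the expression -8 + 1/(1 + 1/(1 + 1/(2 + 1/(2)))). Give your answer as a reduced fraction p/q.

-89/12

Start with 2.
2 + 1/(2/1) = 2 + 1/2 = 5/2
1 + 1/(5/2) = 1 + 2/5 = 7/5
1 + 1/(7/5) = 1 + 5/7 = 12/7
-8 + 1/(12/7) = -8 + 7/12 = -89/12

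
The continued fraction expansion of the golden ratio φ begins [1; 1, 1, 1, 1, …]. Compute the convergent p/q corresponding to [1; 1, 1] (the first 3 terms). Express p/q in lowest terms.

3/2

Collapse the nested fraction from the inside out:
Start with 1.
1 + 1/(1/1) = 1 + 1/1 = 2/1
1 + 1/(2/1) = 1 + 1/2 = 3/2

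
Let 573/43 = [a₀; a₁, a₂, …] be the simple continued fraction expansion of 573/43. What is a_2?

Repeatedly divide and take the remainder:
573 ÷ 43 → quotient 13, remainder 14
43 ÷ 14 → quotient 3, remainder 1
14 ÷ 1 → quotient 14, remainder 0

14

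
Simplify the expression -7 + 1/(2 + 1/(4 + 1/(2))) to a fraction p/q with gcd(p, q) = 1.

Use the convergent recurrence hₖ = aₖ·hₖ₋₁ + hₖ₋₂ (and likewise for the denominators kₖ):
a_0 = -7: -7/1
a_1 = 2: -13/2
a_2 = 4: -59/9
a_3 = 2: -131/20

-131/20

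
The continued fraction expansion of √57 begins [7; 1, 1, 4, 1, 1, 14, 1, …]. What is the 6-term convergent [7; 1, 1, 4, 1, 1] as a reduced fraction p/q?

151/20

a_0 = 7: 7/1
a_1 = 1: 8/1
a_2 = 1: 15/2
a_3 = 4: 68/9
a_4 = 1: 83/11
a_5 = 1: 151/20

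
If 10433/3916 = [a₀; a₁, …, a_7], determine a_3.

Apply division with remainder until the remainder is 0:
10433 ÷ 3916 → quotient 2, remainder 2601
3916 ÷ 2601 → quotient 1, remainder 1315
2601 ÷ 1315 → quotient 1, remainder 1286
1315 ÷ 1286 → quotient 1, remainder 29

1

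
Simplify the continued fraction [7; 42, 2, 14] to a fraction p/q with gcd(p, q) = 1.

8653/1232

a_0 = 7: 7/1
a_1 = 42: 295/42
a_2 = 2: 597/85
a_3 = 14: 8653/1232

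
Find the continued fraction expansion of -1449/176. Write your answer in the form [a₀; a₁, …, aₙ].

-1449 ÷ 176 → quotient -9, remainder 135
176 ÷ 135 → quotient 1, remainder 41
135 ÷ 41 → quotient 3, remainder 12
41 ÷ 12 → quotient 3, remainder 5
12 ÷ 5 → quotient 2, remainder 2
5 ÷ 2 → quotient 2, remainder 1
2 ÷ 1 → quotient 2, remainder 0

[-9; 1, 3, 3, 2, 2, 2]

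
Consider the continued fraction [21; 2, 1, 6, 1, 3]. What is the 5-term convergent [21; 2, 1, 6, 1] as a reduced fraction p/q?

491/23

Start with 1.
6 + 1/(1/1) = 6 + 1/1 = 7/1
1 + 1/(7/1) = 1 + 1/7 = 8/7
2 + 1/(8/7) = 2 + 7/8 = 23/8
21 + 1/(23/8) = 21 + 8/23 = 491/23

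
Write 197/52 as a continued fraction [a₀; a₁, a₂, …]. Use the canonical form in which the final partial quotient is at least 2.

[3; 1, 3, 1, 2, 1, 2]

Repeatedly divide and take the remainder:
197 ÷ 52 → quotient 3, remainder 41
52 ÷ 41 → quotient 1, remainder 11
41 ÷ 11 → quotient 3, remainder 8
11 ÷ 8 → quotient 1, remainder 3
8 ÷ 3 → quotient 2, remainder 2
3 ÷ 2 → quotient 1, remainder 1
2 ÷ 1 → quotient 2, remainder 0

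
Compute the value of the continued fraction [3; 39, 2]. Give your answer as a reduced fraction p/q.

239/79

a_0 = 3: 3/1
a_1 = 39: 118/39
a_2 = 2: 239/79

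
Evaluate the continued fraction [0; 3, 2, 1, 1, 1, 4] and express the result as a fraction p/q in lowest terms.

37/125

a_0 = 0: 0/1
a_1 = 3: 1/3
a_2 = 2: 2/7
a_3 = 1: 3/10
a_4 = 1: 5/17
a_5 = 1: 8/27
a_6 = 4: 37/125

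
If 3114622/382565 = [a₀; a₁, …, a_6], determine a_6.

⌊3114622/382565⌋ = 8, remainder 54102
⌊382565/54102⌋ = 7, remainder 3851
⌊54102/3851⌋ = 14, remainder 188
⌊3851/188⌋ = 20, remainder 91
⌊188/91⌋ = 2, remainder 6
⌊91/6⌋ = 15, remainder 1
⌊6/1⌋ = 6, remainder 0

6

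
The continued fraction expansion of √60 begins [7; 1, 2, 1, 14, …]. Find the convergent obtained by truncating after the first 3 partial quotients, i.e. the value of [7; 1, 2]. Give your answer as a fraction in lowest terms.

Starting at the tail and folding back:
Start with 2.
1 + 1/(2/1) = 1 + 1/2 = 3/2
7 + 1/(3/2) = 7 + 2/3 = 23/3

23/3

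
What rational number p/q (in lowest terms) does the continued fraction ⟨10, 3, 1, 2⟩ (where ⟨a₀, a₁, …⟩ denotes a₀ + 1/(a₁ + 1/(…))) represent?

Work from the innermost term outward:
Start with 2.
1 + 1/(2/1) = 1 + 1/2 = 3/2
3 + 1/(3/2) = 3 + 2/3 = 11/3
10 + 1/(11/3) = 10 + 3/11 = 113/11

113/11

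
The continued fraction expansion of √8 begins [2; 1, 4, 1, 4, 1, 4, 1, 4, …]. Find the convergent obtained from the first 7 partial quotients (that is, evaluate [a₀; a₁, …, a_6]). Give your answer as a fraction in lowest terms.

478/169

Starting at the tail and folding back:
Start with 4.
1 + 1/(4/1) = 1 + 1/4 = 5/4
4 + 1/(5/4) = 4 + 4/5 = 24/5
1 + 1/(24/5) = 1 + 5/24 = 29/24
4 + 1/(29/24) = 4 + 24/29 = 140/29
1 + 1/(140/29) = 1 + 29/140 = 169/140
2 + 1/(169/140) = 2 + 140/169 = 478/169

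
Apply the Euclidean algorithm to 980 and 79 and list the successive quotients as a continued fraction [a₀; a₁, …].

⌊980/79⌋ = 12, remainder 32
⌊79/32⌋ = 2, remainder 15
⌊32/15⌋ = 2, remainder 2
⌊15/2⌋ = 7, remainder 1
⌊2/1⌋ = 2, remainder 0

[12; 2, 2, 7, 2]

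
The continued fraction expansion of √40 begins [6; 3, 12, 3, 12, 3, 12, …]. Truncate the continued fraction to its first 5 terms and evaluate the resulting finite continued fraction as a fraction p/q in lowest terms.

8886/1405

Starting at the tail and folding back:
Start with 12.
3 + 1/(12/1) = 3 + 1/12 = 37/12
12 + 1/(37/12) = 12 + 12/37 = 456/37
3 + 1/(456/37) = 3 + 37/456 = 1405/456
6 + 1/(1405/456) = 6 + 456/1405 = 8886/1405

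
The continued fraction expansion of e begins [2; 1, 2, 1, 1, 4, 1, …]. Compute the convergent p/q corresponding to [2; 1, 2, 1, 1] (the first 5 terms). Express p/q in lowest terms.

19/7

Start with 1.
1 + 1/(1/1) = 1 + 1/1 = 2/1
2 + 1/(2/1) = 2 + 1/2 = 5/2
1 + 1/(5/2) = 1 + 2/5 = 7/5
2 + 1/(7/5) = 2 + 5/7 = 19/7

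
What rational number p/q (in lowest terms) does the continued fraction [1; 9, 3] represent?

Start with 3.
9 + 1/(3/1) = 9 + 1/3 = 28/3
1 + 1/(28/3) = 1 + 3/28 = 31/28

31/28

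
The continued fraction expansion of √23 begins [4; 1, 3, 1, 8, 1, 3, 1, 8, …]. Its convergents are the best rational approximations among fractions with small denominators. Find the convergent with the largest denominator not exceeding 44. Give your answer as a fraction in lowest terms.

211/44

a_0 = 4: 4/1  (≤ bound)
a_1 = 1: 5/1  (≤ bound)
a_2 = 3: 19/4  (≤ bound)
a_3 = 1: 24/5  (≤ bound)
a_4 = 8: 211/44  (≤ bound)
a_5 = 1: 235/49  (> 44, stop)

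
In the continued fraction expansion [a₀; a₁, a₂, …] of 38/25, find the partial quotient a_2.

Repeatedly divide and take the remainder:
38 = 1·25 + 13, so a_0 = 1
25 = 1·13 + 12, so a_1 = 1
13 = 1·12 + 1, so a_2 = 1

1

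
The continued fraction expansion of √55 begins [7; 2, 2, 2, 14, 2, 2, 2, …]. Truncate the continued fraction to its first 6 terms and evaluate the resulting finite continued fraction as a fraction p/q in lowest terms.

2655/358

Starting at the tail and folding back:
Start with 2.
14 + 1/(2/1) = 14 + 1/2 = 29/2
2 + 1/(29/2) = 2 + 2/29 = 60/29
2 + 1/(60/29) = 2 + 29/60 = 149/60
2 + 1/(149/60) = 2 + 60/149 = 358/149
7 + 1/(358/149) = 7 + 149/358 = 2655/358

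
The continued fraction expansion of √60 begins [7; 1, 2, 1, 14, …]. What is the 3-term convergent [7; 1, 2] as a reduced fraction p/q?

23/3

a_0 = 7: 7/1
a_1 = 1: 8/1
a_2 = 2: 23/3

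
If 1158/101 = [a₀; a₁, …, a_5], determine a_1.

1158 = 11·101 + 47, so a_0 = 11
101 = 2·47 + 7, so a_1 = 2

2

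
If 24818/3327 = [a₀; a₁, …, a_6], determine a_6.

Repeatedly divide and take the remainder:
24818 = 7·3327 + 1529, so a_0 = 7
3327 = 2·1529 + 269, so a_1 = 2
1529 = 5·269 + 184, so a_2 = 5
269 = 1·184 + 85, so a_3 = 1
184 = 2·85 + 14, so a_4 = 2
85 = 6·14 + 1, so a_5 = 6
14 = 14·1 + 0, so a_6 = 14

14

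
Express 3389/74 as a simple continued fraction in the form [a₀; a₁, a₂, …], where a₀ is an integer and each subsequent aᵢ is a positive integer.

[45; 1, 3, 1, 14]

3389 = 45·74 + 59, so a_0 = 45
74 = 1·59 + 15, so a_1 = 1
59 = 3·15 + 14, so a_2 = 3
15 = 1·14 + 1, so a_3 = 1
14 = 14·1 + 0, so a_4 = 14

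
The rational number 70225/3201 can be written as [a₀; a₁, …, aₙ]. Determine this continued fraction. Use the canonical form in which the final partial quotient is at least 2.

70225 ÷ 3201 → quotient 21, remainder 3004
3201 ÷ 3004 → quotient 1, remainder 197
3004 ÷ 197 → quotient 15, remainder 49
197 ÷ 49 → quotient 4, remainder 1
49 ÷ 1 → quotient 49, remainder 0

[21; 1, 15, 4, 49]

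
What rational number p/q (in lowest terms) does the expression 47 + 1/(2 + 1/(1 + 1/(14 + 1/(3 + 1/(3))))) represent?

21256/449

Build up convergents one term at a time:
a_0 = 47: 47/1
a_1 = 2: 95/2
a_2 = 1: 142/3
a_3 = 14: 2083/44
a_4 = 3: 6391/135
a_5 = 3: 21256/449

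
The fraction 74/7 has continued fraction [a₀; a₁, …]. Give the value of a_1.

1

Repeatedly divide and take the remainder:
⌊74/7⌋ = 10, remainder 4
⌊7/4⌋ = 1, remainder 3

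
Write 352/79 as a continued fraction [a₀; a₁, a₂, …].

352 = 4·79 + 36, so a_0 = 4
79 = 2·36 + 7, so a_1 = 2
36 = 5·7 + 1, so a_2 = 5
7 = 7·1 + 0, so a_3 = 7

[4; 2, 5, 7]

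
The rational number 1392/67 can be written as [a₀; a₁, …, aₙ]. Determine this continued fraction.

Run the Euclidean algorithm, recording each quotient:
1392 ÷ 67 → quotient 20, remainder 52
67 ÷ 52 → quotient 1, remainder 15
52 ÷ 15 → quotient 3, remainder 7
15 ÷ 7 → quotient 2, remainder 1
7 ÷ 1 → quotient 7, remainder 0

[20; 1, 3, 2, 7]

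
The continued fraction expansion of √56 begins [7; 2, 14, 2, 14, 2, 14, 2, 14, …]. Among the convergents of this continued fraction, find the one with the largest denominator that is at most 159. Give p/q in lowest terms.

449/60

List convergents until the denominator exceeds the bound:
a_0 = 7: 7/1  (≤ bound)
a_1 = 2: 15/2  (≤ bound)
a_2 = 14: 217/29  (≤ bound)
a_3 = 2: 449/60  (≤ bound)
a_4 = 14: 6503/869  (> 159, stop)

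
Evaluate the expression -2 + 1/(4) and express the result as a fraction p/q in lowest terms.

Use the convergent recurrence hₖ = aₖ·hₖ₋₁ + hₖ₋₂ (and likewise for the denominators kₖ):
a_0 = -2: -2/1
a_1 = 4: -7/4

-7/4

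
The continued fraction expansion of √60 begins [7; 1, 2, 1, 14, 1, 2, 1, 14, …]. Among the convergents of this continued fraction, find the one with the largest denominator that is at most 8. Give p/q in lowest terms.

List convergents until the denominator exceeds the bound:
a_0 = 7: 7/1  (≤ bound)
a_1 = 1: 8/1  (≤ bound)
a_2 = 2: 23/3  (≤ bound)
a_3 = 1: 31/4  (≤ bound)
a_4 = 14: 457/59  (> 8, stop)

31/4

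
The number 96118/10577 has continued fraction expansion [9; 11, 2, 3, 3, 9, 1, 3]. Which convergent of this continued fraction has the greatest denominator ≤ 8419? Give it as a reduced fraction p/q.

a_0 = 9: 9/1  (≤ bound)
a_1 = 11: 100/11  (≤ bound)
a_2 = 2: 209/23  (≤ bound)
a_3 = 3: 727/80  (≤ bound)
a_4 = 3: 2390/263  (≤ bound)
a_5 = 9: 22237/2447  (≤ bound)
a_6 = 1: 24627/2710  (≤ bound)
a_7 = 3: 96118/10577  (> 8419, stop)

24627/2710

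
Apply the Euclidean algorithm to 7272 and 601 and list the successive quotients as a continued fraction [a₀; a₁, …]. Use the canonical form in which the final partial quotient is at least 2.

[12; 10, 60]

7272 ÷ 601 → quotient 12, remainder 60
601 ÷ 60 → quotient 10, remainder 1
60 ÷ 1 → quotient 60, remainder 0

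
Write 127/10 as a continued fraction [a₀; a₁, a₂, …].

⌊127/10⌋ = 12, remainder 7
⌊10/7⌋ = 1, remainder 3
⌊7/3⌋ = 2, remainder 1
⌊3/1⌋ = 3, remainder 0

[12; 1, 2, 3]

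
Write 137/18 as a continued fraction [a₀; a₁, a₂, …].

[7; 1, 1, 1, 1, 3]

137 ÷ 18 → quotient 7, remainder 11
18 ÷ 11 → quotient 1, remainder 7
11 ÷ 7 → quotient 1, remainder 4
7 ÷ 4 → quotient 1, remainder 3
4 ÷ 3 → quotient 1, remainder 1
3 ÷ 1 → quotient 3, remainder 0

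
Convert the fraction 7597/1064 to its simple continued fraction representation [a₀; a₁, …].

[7; 7, 7, 10, 2]

⌊7597/1064⌋ = 7, remainder 149
⌊1064/149⌋ = 7, remainder 21
⌊149/21⌋ = 7, remainder 2
⌊21/2⌋ = 10, remainder 1
⌊2/1⌋ = 2, remainder 0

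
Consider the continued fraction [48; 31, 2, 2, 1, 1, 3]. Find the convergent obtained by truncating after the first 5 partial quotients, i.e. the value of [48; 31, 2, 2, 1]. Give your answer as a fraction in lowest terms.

10567/220

Start with 1.
2 + 1/(1/1) = 2 + 1/1 = 3/1
2 + 1/(3/1) = 2 + 1/3 = 7/3
31 + 1/(7/3) = 31 + 3/7 = 220/7
48 + 1/(220/7) = 48 + 7/220 = 10567/220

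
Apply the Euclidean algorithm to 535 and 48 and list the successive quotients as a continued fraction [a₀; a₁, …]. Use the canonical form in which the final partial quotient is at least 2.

[11; 6, 1, 6]

535 = 11·48 + 7, so a_0 = 11
48 = 6·7 + 6, so a_1 = 6
7 = 1·6 + 1, so a_2 = 1
6 = 6·1 + 0, so a_3 = 6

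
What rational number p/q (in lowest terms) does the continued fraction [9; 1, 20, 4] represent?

846/85

Start with 4.
20 + 1/(4/1) = 20 + 1/4 = 81/4
1 + 1/(81/4) = 1 + 4/81 = 85/81
9 + 1/(85/81) = 9 + 81/85 = 846/85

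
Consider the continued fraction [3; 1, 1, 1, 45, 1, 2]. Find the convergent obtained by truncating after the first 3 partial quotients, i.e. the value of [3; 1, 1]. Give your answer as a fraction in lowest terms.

a_0 = 3: 3/1
a_1 = 1: 4/1
a_2 = 1: 7/2

7/2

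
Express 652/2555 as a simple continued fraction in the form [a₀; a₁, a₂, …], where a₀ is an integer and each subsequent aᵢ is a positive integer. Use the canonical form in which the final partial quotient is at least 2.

[0; 3, 1, 11, 3, 3, 5]

652 = 0·2555 + 652, so a_0 = 0
2555 = 3·652 + 599, so a_1 = 3
652 = 1·599 + 53, so a_2 = 1
599 = 11·53 + 16, so a_3 = 11
53 = 3·16 + 5, so a_4 = 3
16 = 3·5 + 1, so a_5 = 3
5 = 5·1 + 0, so a_6 = 5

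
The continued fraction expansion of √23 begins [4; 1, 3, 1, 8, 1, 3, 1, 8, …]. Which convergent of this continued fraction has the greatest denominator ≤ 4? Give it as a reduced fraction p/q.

19/4

List convergents until the denominator exceeds the bound:
a_0 = 4: 4/1  (≤ bound)
a_1 = 1: 5/1  (≤ bound)
a_2 = 3: 19/4  (≤ bound)
a_3 = 1: 24/5  (> 4, stop)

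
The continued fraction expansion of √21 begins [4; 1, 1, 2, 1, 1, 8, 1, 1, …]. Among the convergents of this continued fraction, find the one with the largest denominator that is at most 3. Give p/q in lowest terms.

9/2

List convergents until the denominator exceeds the bound:
a_0 = 4: 4/1  (≤ bound)
a_1 = 1: 5/1  (≤ bound)
a_2 = 1: 9/2  (≤ bound)
a_3 = 2: 23/5  (> 3, stop)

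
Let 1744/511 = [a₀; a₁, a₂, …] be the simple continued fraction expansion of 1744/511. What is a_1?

⌊1744/511⌋ = 3, remainder 211
⌊511/211⌋ = 2, remainder 89

2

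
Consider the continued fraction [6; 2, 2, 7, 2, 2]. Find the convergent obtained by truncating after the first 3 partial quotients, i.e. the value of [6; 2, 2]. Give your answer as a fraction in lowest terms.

32/5

a_0 = 6: 6/1
a_1 = 2: 13/2
a_2 = 2: 32/5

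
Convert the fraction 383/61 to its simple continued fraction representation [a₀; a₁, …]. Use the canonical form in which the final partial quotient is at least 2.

383 ÷ 61 → quotient 6, remainder 17
61 ÷ 17 → quotient 3, remainder 10
17 ÷ 10 → quotient 1, remainder 7
10 ÷ 7 → quotient 1, remainder 3
7 ÷ 3 → quotient 2, remainder 1
3 ÷ 1 → quotient 3, remainder 0

[6; 3, 1, 1, 2, 3]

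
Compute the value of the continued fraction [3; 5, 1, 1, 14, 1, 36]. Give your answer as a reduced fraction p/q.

Start with 36.
1 + 1/(36/1) = 1 + 1/36 = 37/36
14 + 1/(37/36) = 14 + 36/37 = 554/37
1 + 1/(554/37) = 1 + 37/554 = 591/554
1 + 1/(591/554) = 1 + 554/591 = 1145/591
5 + 1/(1145/591) = 5 + 591/1145 = 6316/1145
3 + 1/(6316/1145) = 3 + 1145/6316 = 20093/6316

20093/6316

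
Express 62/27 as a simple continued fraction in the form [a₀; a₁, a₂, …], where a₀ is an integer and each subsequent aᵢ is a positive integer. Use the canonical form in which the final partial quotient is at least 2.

[2; 3, 2, 1, 2]

⌊62/27⌋ = 2, remainder 8
⌊27/8⌋ = 3, remainder 3
⌊8/3⌋ = 2, remainder 2
⌊3/2⌋ = 1, remainder 1
⌊2/1⌋ = 2, remainder 0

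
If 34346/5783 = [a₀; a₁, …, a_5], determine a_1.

1

Run the Euclidean algorithm, recording each quotient:
34346 = 5·5783 + 5431, so a_0 = 5
5783 = 1·5431 + 352, so a_1 = 1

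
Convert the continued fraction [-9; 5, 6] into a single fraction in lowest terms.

Start with 6.
5 + 1/(6/1) = 5 + 1/6 = 31/6
-9 + 1/(31/6) = -9 + 6/31 = -273/31

-273/31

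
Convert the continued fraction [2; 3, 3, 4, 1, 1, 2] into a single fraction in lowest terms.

564/245

Start with 2.
1 + 1/(2/1) = 1 + 1/2 = 3/2
1 + 1/(3/2) = 1 + 2/3 = 5/3
4 + 1/(5/3) = 4 + 3/5 = 23/5
3 + 1/(23/5) = 3 + 5/23 = 74/23
3 + 1/(74/23) = 3 + 23/74 = 245/74
2 + 1/(245/74) = 2 + 74/245 = 564/245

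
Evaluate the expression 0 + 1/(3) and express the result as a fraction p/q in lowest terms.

Work from the innermost term outward:
Start with 3.
0 + 1/(3/1) = 0 + 1/3 = 1/3

1/3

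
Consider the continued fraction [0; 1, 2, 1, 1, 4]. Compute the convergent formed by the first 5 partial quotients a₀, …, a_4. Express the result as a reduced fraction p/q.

Collapse the nested fraction from the inside out:
Start with 1.
1 + 1/(1/1) = 1 + 1/1 = 2/1
2 + 1/(2/1) = 2 + 1/2 = 5/2
1 + 1/(5/2) = 1 + 2/5 = 7/5
0 + 1/(7/5) = 0 + 5/7 = 5/7

5/7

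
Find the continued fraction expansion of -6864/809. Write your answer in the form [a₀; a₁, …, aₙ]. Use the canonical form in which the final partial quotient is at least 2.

-6864 = -9·809 + 417, so a_0 = -9
809 = 1·417 + 392, so a_1 = 1
417 = 1·392 + 25, so a_2 = 1
392 = 15·25 + 17, so a_3 = 15
25 = 1·17 + 8, so a_4 = 1
17 = 2·8 + 1, so a_5 = 2
8 = 8·1 + 0, so a_6 = 8

[-9; 1, 1, 15, 1, 2, 8]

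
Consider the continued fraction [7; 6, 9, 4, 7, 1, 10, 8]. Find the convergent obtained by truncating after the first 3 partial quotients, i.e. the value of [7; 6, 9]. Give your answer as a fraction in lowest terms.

394/55

a_0 = 7: 7/1
a_1 = 6: 43/6
a_2 = 9: 394/55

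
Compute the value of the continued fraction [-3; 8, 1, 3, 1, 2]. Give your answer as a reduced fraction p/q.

-355/123

Work from the innermost term outward:
Start with 2.
1 + 1/(2/1) = 1 + 1/2 = 3/2
3 + 1/(3/2) = 3 + 2/3 = 11/3
1 + 1/(11/3) = 1 + 3/11 = 14/11
8 + 1/(14/11) = 8 + 11/14 = 123/14
-3 + 1/(123/14) = -3 + 14/123 = -355/123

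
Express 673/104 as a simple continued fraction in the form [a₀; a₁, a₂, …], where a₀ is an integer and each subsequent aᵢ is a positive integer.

[6; 2, 8, 6]

673 = 6·104 + 49, so a_0 = 6
104 = 2·49 + 6, so a_1 = 2
49 = 8·6 + 1, so a_2 = 8
6 = 6·1 + 0, so a_3 = 6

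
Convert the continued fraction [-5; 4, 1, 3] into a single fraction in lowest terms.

a_0 = -5: -5/1
a_1 = 4: -19/4
a_2 = 1: -24/5
a_3 = 3: -91/19

-91/19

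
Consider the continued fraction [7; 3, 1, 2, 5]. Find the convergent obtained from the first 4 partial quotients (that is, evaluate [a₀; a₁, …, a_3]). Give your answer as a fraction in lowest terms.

80/11

Start with 2.
1 + 1/(2/1) = 1 + 1/2 = 3/2
3 + 1/(3/2) = 3 + 2/3 = 11/3
7 + 1/(11/3) = 7 + 3/11 = 80/11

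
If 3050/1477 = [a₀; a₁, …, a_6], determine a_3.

Run the Euclidean algorithm, recording each quotient:
⌊3050/1477⌋ = 2, remainder 96
⌊1477/96⌋ = 15, remainder 37
⌊96/37⌋ = 2, remainder 22
⌊37/22⌋ = 1, remainder 15

1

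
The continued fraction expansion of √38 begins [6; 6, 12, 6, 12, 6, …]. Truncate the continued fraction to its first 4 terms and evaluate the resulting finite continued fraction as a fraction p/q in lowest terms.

2737/444

Collapse the nested fraction from the inside out:
Start with 6.
12 + 1/(6/1) = 12 + 1/6 = 73/6
6 + 1/(73/6) = 6 + 6/73 = 444/73
6 + 1/(444/73) = 6 + 73/444 = 2737/444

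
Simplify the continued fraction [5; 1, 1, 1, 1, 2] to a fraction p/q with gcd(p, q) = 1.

73/13

Starting at the tail and folding back:
Start with 2.
1 + 1/(2/1) = 1 + 1/2 = 3/2
1 + 1/(3/2) = 1 + 2/3 = 5/3
1 + 1/(5/3) = 1 + 3/5 = 8/5
1 + 1/(8/5) = 1 + 5/8 = 13/8
5 + 1/(13/8) = 5 + 8/13 = 73/13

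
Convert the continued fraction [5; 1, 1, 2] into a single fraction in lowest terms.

28/5

Work from the innermost term outward:
Start with 2.
1 + 1/(2/1) = 1 + 1/2 = 3/2
1 + 1/(3/2) = 1 + 2/3 = 5/3
5 + 1/(5/3) = 5 + 3/5 = 28/5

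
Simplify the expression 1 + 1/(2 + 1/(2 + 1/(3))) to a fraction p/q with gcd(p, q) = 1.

24/17

a_0 = 1: 1/1
a_1 = 2: 3/2
a_2 = 2: 7/5
a_3 = 3: 24/17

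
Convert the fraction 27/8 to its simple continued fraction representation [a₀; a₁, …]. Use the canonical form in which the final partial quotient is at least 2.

[3; 2, 1, 2]

Run the Euclidean algorithm, recording each quotient:
27 = 3·8 + 3, so a_0 = 3
8 = 2·3 + 2, so a_1 = 2
3 = 1·2 + 1, so a_2 = 1
2 = 2·1 + 0, so a_3 = 2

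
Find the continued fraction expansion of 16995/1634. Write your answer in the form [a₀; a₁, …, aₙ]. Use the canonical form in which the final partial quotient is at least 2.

[10; 2, 2, 46, 3, 2]

⌊16995/1634⌋ = 10, remainder 655
⌊1634/655⌋ = 2, remainder 324
⌊655/324⌋ = 2, remainder 7
⌊324/7⌋ = 46, remainder 2
⌊7/2⌋ = 3, remainder 1
⌊2/1⌋ = 2, remainder 0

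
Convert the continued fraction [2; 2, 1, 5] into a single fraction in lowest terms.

40/17

Use the convergent recurrence hₖ = aₖ·hₖ₋₁ + hₖ₋₂ (and likewise for the denominators kₖ):
a_0 = 2: 2/1
a_1 = 2: 5/2
a_2 = 1: 7/3
a_3 = 5: 40/17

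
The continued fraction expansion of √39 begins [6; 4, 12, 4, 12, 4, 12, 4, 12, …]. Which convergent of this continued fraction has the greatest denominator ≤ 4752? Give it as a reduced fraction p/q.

a_0 = 6: 6/1  (≤ bound)
a_1 = 4: 25/4  (≤ bound)
a_2 = 12: 306/49  (≤ bound)
a_3 = 4: 1249/200  (≤ bound)
a_4 = 12: 15294/2449  (≤ bound)
a_5 = 4: 62425/9996  (> 4752, stop)

15294/2449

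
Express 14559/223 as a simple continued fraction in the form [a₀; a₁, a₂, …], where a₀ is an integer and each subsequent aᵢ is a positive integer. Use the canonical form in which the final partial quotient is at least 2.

⌊14559/223⌋ = 65, remainder 64
⌊223/64⌋ = 3, remainder 31
⌊64/31⌋ = 2, remainder 2
⌊31/2⌋ = 15, remainder 1
⌊2/1⌋ = 2, remainder 0

[65; 3, 2, 15, 2]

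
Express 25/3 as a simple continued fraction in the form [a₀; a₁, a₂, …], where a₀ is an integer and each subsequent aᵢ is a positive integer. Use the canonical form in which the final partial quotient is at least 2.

25 = 8·3 + 1, so a_0 = 8
3 = 3·1 + 0, so a_1 = 3

[8; 3]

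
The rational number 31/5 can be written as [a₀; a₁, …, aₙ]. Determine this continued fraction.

Repeatedly divide and take the remainder:
31 ÷ 5 → quotient 6, remainder 1
5 ÷ 1 → quotient 5, remainder 0

[6; 5]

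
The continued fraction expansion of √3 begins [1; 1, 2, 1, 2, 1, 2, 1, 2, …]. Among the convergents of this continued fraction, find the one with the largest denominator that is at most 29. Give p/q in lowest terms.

List convergents until the denominator exceeds the bound:
a_0 = 1: 1/1  (≤ bound)
a_1 = 1: 2/1  (≤ bound)
a_2 = 2: 5/3  (≤ bound)
a_3 = 1: 7/4  (≤ bound)
a_4 = 2: 19/11  (≤ bound)
a_5 = 1: 26/15  (≤ bound)
a_6 = 2: 71/41  (> 29, stop)

26/15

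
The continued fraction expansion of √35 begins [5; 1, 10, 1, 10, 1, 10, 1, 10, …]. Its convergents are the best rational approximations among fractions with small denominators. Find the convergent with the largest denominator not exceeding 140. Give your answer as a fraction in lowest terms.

775/131

List convergents until the denominator exceeds the bound:
a_0 = 5: 5/1  (≤ bound)
a_1 = 1: 6/1  (≤ bound)
a_2 = 10: 65/11  (≤ bound)
a_3 = 1: 71/12  (≤ bound)
a_4 = 10: 775/131  (≤ bound)
a_5 = 1: 846/143  (> 140, stop)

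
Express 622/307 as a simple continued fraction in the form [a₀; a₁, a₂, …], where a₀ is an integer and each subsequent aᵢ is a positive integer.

[2; 38, 2, 1, 2]

Repeatedly divide and take the remainder:
622 ÷ 307 → quotient 2, remainder 8
307 ÷ 8 → quotient 38, remainder 3
8 ÷ 3 → quotient 2, remainder 2
3 ÷ 2 → quotient 1, remainder 1
2 ÷ 1 → quotient 2, remainder 0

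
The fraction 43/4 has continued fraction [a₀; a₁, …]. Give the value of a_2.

⌊43/4⌋ = 10, remainder 3
⌊4/3⌋ = 1, remainder 1
⌊3/1⌋ = 3, remainder 0

3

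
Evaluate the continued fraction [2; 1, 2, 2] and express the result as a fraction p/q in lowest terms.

19/7

Start with 2.
2 + 1/(2/1) = 2 + 1/2 = 5/2
1 + 1/(5/2) = 1 + 2/5 = 7/5
2 + 1/(7/5) = 2 + 5/7 = 19/7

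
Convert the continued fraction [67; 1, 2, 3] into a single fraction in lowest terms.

Start with 3.
2 + 1/(3/1) = 2 + 1/3 = 7/3
1 + 1/(7/3) = 1 + 3/7 = 10/7
67 + 1/(10/7) = 67 + 7/10 = 677/10

677/10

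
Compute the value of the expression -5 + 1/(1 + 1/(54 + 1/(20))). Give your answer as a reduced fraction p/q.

Work from the innermost term outward:
Start with 20.
54 + 1/(20/1) = 54 + 1/20 = 1081/20
1 + 1/(1081/20) = 1 + 20/1081 = 1101/1081
-5 + 1/(1101/1081) = -5 + 1081/1101 = -4424/1101

-4424/1101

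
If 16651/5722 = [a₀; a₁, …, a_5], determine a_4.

28

16651 ÷ 5722 → quotient 2, remainder 5207
5722 ÷ 5207 → quotient 1, remainder 515
5207 ÷ 515 → quotient 10, remainder 57
515 ÷ 57 → quotient 9, remainder 2
57 ÷ 2 → quotient 28, remainder 1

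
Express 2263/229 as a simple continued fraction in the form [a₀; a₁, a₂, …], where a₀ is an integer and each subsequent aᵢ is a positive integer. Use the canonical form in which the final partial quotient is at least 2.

[9; 1, 7, 2, 13]

2263 ÷ 229 → quotient 9, remainder 202
229 ÷ 202 → quotient 1, remainder 27
202 ÷ 27 → quotient 7, remainder 13
27 ÷ 13 → quotient 2, remainder 1
13 ÷ 1 → quotient 13, remainder 0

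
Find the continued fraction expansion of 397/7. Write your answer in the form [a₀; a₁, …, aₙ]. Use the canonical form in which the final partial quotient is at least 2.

Repeatedly divide and take the remainder:
⌊397/7⌋ = 56, remainder 5
⌊7/5⌋ = 1, remainder 2
⌊5/2⌋ = 2, remainder 1
⌊2/1⌋ = 2, remainder 0

[56; 1, 2, 2]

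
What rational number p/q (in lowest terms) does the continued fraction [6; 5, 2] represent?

68/11

Start with 2.
5 + 1/(2/1) = 5 + 1/2 = 11/2
6 + 1/(11/2) = 6 + 2/11 = 68/11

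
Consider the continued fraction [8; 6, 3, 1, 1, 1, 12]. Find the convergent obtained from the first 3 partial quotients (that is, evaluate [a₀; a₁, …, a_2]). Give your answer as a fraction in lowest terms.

155/19

a_0 = 8: 8/1
a_1 = 6: 49/6
a_2 = 3: 155/19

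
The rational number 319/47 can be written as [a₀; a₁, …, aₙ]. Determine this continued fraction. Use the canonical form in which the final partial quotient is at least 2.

319 = 6·47 + 37, so a_0 = 6
47 = 1·37 + 10, so a_1 = 1
37 = 3·10 + 7, so a_2 = 3
10 = 1·7 + 3, so a_3 = 1
7 = 2·3 + 1, so a_4 = 2
3 = 3·1 + 0, so a_5 = 3

[6; 1, 3, 1, 2, 3]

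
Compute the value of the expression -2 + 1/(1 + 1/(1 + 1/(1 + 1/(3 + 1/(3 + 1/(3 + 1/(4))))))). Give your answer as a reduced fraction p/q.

-697/512

Compute successive convergents:
a_0 = -2: -2/1
a_1 = 1: -1/1
a_2 = 1: -3/2
a_3 = 1: -4/3
a_4 = 3: -15/11
a_5 = 3: -49/36
a_6 = 3: -162/119
a_7 = 4: -697/512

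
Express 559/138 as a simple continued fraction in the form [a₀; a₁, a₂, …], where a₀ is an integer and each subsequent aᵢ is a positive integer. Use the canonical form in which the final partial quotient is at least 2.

[4; 19, 1, 2, 2]

Run the Euclidean algorithm, recording each quotient:
559 = 4·138 + 7, so a_0 = 4
138 = 19·7 + 5, so a_1 = 19
7 = 1·5 + 2, so a_2 = 1
5 = 2·2 + 1, so a_3 = 2
2 = 2·1 + 0, so a_4 = 2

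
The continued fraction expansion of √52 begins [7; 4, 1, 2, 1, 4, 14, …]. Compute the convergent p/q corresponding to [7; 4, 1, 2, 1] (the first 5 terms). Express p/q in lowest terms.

137/19

Start with 1.
2 + 1/(1/1) = 2 + 1/1 = 3/1
1 + 1/(3/1) = 1 + 1/3 = 4/3
4 + 1/(4/3) = 4 + 3/4 = 19/4
7 + 1/(19/4) = 7 + 4/19 = 137/19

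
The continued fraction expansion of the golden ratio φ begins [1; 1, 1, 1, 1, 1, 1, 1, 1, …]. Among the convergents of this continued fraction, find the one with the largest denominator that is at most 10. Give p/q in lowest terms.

13/8

a_0 = 1: 1/1  (≤ bound)
a_1 = 1: 2/1  (≤ bound)
a_2 = 1: 3/2  (≤ bound)
a_3 = 1: 5/3  (≤ bound)
a_4 = 1: 8/5  (≤ bound)
a_5 = 1: 13/8  (≤ bound)
a_6 = 1: 21/13  (> 10, stop)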